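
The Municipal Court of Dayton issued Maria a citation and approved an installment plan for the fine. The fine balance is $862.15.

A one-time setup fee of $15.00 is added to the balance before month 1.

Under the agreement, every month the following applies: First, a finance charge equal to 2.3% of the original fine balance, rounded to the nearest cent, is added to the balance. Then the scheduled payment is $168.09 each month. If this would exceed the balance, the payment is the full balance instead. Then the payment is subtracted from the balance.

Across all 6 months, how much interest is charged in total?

Month 1: $877.15 +$19.83 interest = $896.98; pay $168.09 → $728.89
Month 2: $728.89 +$19.83 interest = $748.72; pay $168.09 → $580.63
Month 3: $580.63 +$19.83 interest = $600.46; pay $168.09 → $432.37
Month 4: $432.37 +$19.83 interest = $452.20; pay $168.09 → $284.11
Month 5: $284.11 +$19.83 interest = $303.94; pay $168.09 → $135.85
Month 6: $135.85 +$19.83 interest = $155.68; pay $155.68 → $0.00
Total interest: $19.83 + $19.83 + $19.83 + $19.83 + $19.83 + $19.83 = $118.98

$118.98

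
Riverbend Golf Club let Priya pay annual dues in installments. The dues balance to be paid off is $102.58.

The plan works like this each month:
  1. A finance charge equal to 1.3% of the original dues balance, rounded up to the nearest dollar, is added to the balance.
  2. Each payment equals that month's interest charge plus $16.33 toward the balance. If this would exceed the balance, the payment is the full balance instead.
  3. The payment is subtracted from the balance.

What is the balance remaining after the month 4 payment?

$37.26

# | Opening | Interest | Payment | End bal
1 | $102.58 | $2.00 | $18.33 | $86.25
2 | $86.25 | $2.00 | $18.33 | $69.92
3 | $69.92 | $2.00 | $18.33 | $53.59
4 | $53.59 | $2.00 | $18.33 | $37.26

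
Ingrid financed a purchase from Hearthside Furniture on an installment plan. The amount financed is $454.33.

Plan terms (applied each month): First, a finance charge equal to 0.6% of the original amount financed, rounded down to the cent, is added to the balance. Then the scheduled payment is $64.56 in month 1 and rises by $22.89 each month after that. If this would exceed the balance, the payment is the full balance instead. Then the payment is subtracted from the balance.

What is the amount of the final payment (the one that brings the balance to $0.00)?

Month 1: $454.33 +$2.72 interest = $457.05; pay $64.56 → $392.49
Month 2: $392.49 +$2.72 interest = $395.21; pay $87.45 → $307.76
Month 3: $307.76 +$2.72 interest = $310.48; pay $110.34 → $200.14
Month 4: $200.14 +$2.72 interest = $202.86; pay $133.23 → $69.63
Month 5: $69.63 +$2.72 interest = $72.35; pay $72.35 → $0.00

$72.35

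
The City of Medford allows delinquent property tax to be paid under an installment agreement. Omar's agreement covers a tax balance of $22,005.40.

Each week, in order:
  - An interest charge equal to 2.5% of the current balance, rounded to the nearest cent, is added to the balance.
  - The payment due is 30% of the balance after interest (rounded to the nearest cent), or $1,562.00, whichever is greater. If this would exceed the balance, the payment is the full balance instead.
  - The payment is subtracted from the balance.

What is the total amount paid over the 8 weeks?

Week 1: opening $22,005.40; interest $550.14 → $22,555.54; payment $6,766.66; balance $15,788.88
Week 2: opening $15,788.88; interest $394.72 → $16,183.60; payment $4,855.08; balance $11,328.52
Week 3: opening $11,328.52; interest $283.21 → $11,611.73; payment $3,483.52; balance $8,128.21
Week 4: opening $8,128.21; interest $203.21 → $8,331.42; payment $2,499.43; balance $5,831.99
Week 5: opening $5,831.99; interest $145.80 → $5,977.79; payment $1,793.34; balance $4,184.45
Week 6: opening $4,184.45; interest $104.61 → $4,289.06; payment $1,562.00; balance $2,727.06
Week 7: opening $2,727.06; interest $68.18 → $2,795.24; payment $1,562.00; balance $1,233.24
Week 8: opening $1,233.24; interest $30.83 → $1,264.07; payment $1,264.07; balance $0.00
Total paid: $23,786.10

$23,786.10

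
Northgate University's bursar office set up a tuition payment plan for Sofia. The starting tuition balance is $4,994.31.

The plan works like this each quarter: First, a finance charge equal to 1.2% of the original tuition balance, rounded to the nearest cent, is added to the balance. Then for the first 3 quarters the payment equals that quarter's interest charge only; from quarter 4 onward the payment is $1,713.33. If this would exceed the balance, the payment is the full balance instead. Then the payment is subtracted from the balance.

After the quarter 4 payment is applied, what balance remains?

$3,340.91

Quarter 1: $4,994.31 +$59.93 interest = $5,054.24; pay $59.93 → $4,994.31
Quarter 2: $4,994.31 +$59.93 interest = $5,054.24; pay $59.93 → $4,994.31
Quarter 3: $4,994.31 +$59.93 interest = $5,054.24; pay $59.93 → $4,994.31
Quarter 4: $4,994.31 +$59.93 interest = $5,054.24; pay $1,713.33 → $3,340.91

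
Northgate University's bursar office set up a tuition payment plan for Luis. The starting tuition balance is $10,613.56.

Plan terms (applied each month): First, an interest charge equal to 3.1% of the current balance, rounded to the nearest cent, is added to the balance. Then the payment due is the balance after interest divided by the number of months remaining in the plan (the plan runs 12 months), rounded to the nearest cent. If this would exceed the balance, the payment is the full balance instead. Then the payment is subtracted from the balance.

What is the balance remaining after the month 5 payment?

Month 1: $10,613.56 +$329.02 interest = $10,942.58; pay $911.88 → $10,030.70
Month 2: $10,030.70 +$310.95 interest = $10,341.65; pay $940.15 → $9,401.50
Month 3: $9,401.50 +$291.45 interest = $9,692.95; pay $969.30 → $8,723.65
Month 4: $8,723.65 +$270.43 interest = $8,994.08; pay $999.34 → $7,994.74
Month 5: $7,994.74 +$247.84 interest = $8,242.58; pay $1,030.32 → $7,212.26

$7,212.26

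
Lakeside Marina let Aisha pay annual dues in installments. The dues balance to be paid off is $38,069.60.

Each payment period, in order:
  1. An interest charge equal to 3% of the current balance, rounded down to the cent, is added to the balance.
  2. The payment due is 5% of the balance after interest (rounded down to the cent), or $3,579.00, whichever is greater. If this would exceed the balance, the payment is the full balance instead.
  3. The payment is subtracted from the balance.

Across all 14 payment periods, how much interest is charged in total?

Payment period 1: $38,069.60 +$1,142.08 interest = $39,211.68; pay $3,579.00 → $35,632.68
Payment period 2: $35,632.68 +$1,068.98 interest = $36,701.66; pay $3,579.00 → $33,122.66
Payment period 3: $33,122.66 +$993.67 interest = $34,116.33; pay $3,579.00 → $30,537.33
Payment period 4: $30,537.33 +$916.11 interest = $31,453.44; pay $3,579.00 → $27,874.44
Payment period 5: $27,874.44 +$836.23 interest = $28,710.67; pay $3,579.00 → $25,131.67
Payment period 6: $25,131.67 +$753.95 interest = $25,885.62; pay $3,579.00 → $22,306.62
Payment period 7: $22,306.62 +$669.19 interest = $22,975.81; pay $3,579.00 → $19,396.81
Payment period 8: $19,396.81 +$581.90 interest = $19,978.71; pay $3,579.00 → $16,399.71
Payment period 9: $16,399.71 +$491.99 interest = $16,891.70; pay $3,579.00 → $13,312.70
Payment period 10: $13,312.70 +$399.38 interest = $13,712.08; pay $3,579.00 → $10,133.08
Payment period 11: $10,133.08 +$303.99 interest = $10,437.07; pay $3,579.00 → $6,858.07
Payment period 12: $6,858.07 +$205.74 interest = $7,063.81; pay $3,579.00 → $3,484.81
Payment period 13: $3,484.81 +$104.54 interest = $3,589.35; pay $3,579.00 → $10.35
Payment period 14: $10.35 +$0.31 interest = $10.66; pay $10.66 → $0.00
Total interest: $1,142.08 + $1,068.98 + $993.67 + $916.11 + $836.23 + $753.95 + $669.19 + $581.90 + $491.99 + $399.38 + $303.99 + $205.74 + $104.54 + $0.31 = $8,468.06

$8,468.06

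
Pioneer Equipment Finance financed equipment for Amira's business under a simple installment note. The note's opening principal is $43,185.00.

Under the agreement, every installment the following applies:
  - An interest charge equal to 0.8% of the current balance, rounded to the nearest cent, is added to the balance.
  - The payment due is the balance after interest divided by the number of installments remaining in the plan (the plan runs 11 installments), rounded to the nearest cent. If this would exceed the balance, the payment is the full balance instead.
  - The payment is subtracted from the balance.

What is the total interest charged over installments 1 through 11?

Installment 1: opening $43,185.00; interest $345.48 → $43,530.48; payment $3,957.32; balance $39,573.16
Installment 2: opening $39,573.16; interest $316.59 → $39,889.75; payment $3,988.98; balance $35,900.77
Installment 3: opening $35,900.77; interest $287.21 → $36,187.98; payment $4,020.89; balance $32,167.09
Installment 4: opening $32,167.09; interest $257.34 → $32,424.43; payment $4,053.05; balance $28,371.38
Installment 5: opening $28,371.38; interest $226.97 → $28,598.35; payment $4,085.48; balance $24,512.87
Installment 6: opening $24,512.87; interest $196.10 → $24,708.97; payment $4,118.16; balance $20,590.81
Installment 7: opening $20,590.81; interest $164.73 → $20,755.54; payment $4,151.11; balance $16,604.43
Installment 8: opening $16,604.43; interest $132.84 → $16,737.27; payment $4,184.32; balance $12,552.95
Installment 9: opening $12,552.95; interest $100.42 → $12,653.37; payment $4,217.79; balance $8,435.58
Installment 10: opening $8,435.58; interest $67.48 → $8,503.06; payment $4,251.53; balance $4,251.53
Installment 11: opening $4,251.53; interest $34.01 → $4,285.54; payment $4,285.54; balance $0.00
Total interest: $345.48 + $316.59 + $287.21 + $257.34 + $226.97 + $196.10 + $164.73 + $132.84 + $100.42 + $67.48 + $34.01 = $2,129.17

$2,129.17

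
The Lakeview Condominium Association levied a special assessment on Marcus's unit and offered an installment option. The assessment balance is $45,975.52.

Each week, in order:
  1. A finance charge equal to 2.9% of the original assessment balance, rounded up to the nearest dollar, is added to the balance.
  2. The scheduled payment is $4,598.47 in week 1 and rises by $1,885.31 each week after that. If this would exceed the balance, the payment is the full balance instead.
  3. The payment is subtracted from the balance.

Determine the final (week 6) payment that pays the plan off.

Week 1: opening $45,975.52; interest $1,334.00 → $47,309.52; payment $4,598.47; balance $42,711.05
Week 2: opening $42,711.05; interest $1,334.00 → $44,045.05; payment $6,483.78; balance $37,561.27
Week 3: opening $37,561.27; interest $1,334.00 → $38,895.27; payment $8,369.09; balance $30,526.18
Week 4: opening $30,526.18; interest $1,334.00 → $31,860.18; payment $10,254.40; balance $21,605.78
Week 5: opening $21,605.78; interest $1,334.00 → $22,939.78; payment $12,139.71; balance $10,800.07
Week 6: opening $10,800.07; interest $1,334.00 → $12,134.07; payment $12,134.07; balance $0.00

$12,134.07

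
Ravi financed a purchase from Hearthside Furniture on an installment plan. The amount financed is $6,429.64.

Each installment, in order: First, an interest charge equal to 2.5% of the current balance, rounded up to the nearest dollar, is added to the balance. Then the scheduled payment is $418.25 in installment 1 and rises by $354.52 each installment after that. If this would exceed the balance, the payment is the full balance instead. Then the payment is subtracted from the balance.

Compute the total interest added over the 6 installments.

Installment 1: opening $6,429.64; interest $161.00 → $6,590.64; payment $418.25; balance $6,172.39
Installment 2: opening $6,172.39; interest $155.00 → $6,327.39; payment $772.77; balance $5,554.62
Installment 3: opening $5,554.62; interest $139.00 → $5,693.62; payment $1,127.29; balance $4,566.33
Installment 4: opening $4,566.33; interest $115.00 → $4,681.33; payment $1,481.81; balance $3,199.52
Installment 5: opening $3,199.52; interest $80.00 → $3,279.52; payment $1,836.33; balance $1,443.19
Installment 6: opening $1,443.19; interest $37.00 → $1,480.19; payment $1,480.19; balance $0.00
Total interest: $161.00 + $155.00 + $139.00 + $115.00 + $80.00 + $37.00 = $687.00

$687.00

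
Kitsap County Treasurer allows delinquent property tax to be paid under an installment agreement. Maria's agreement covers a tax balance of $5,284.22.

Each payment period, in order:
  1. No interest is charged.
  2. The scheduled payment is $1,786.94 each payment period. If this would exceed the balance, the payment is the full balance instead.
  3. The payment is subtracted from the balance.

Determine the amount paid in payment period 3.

# | Opening | Payment | End bal
1 | $5,284.22 | $1,786.94 | $3,497.28
2 | $3,497.28 | $1,786.94 | $1,710.34
3 | $1,710.34 | $1,710.34 | $0.00

$1,710.34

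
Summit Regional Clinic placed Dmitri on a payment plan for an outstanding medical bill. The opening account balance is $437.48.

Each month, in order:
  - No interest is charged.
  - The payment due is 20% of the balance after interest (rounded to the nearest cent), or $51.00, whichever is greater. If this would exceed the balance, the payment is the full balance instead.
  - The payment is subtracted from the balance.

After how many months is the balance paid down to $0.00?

# | Opening | Payment | End bal
1 | $437.48 | $87.50 | $349.98
2 | $349.98 | $70.00 | $279.98
3 | $279.98 | $56.00 | $223.98
4 | $223.98 | $51.00 | $172.98
5 | $172.98 | $51.00 | $121.98
6 | $121.98 | $51.00 | $70.98
7 | $70.98 | $51.00 | $19.98
8 | $19.98 | $19.98 | $0.00
Balance reaches $0.00 in month 8.

8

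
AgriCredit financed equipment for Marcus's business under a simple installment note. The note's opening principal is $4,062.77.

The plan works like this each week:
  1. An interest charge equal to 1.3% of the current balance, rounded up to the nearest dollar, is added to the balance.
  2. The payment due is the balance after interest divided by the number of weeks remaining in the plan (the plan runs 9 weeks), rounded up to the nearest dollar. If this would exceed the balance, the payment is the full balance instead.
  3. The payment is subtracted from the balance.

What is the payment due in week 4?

# | Opening | Interest | Payment | End bal
1 | $4,062.77 | $53.00 | $458.00 | $3,657.77
2 | $3,657.77 | $48.00 | $464.00 | $3,241.77
3 | $3,241.77 | $43.00 | $470.00 | $2,814.77
4 | $2,814.77 | $37.00 | $476.00 | $2,375.77

$476.00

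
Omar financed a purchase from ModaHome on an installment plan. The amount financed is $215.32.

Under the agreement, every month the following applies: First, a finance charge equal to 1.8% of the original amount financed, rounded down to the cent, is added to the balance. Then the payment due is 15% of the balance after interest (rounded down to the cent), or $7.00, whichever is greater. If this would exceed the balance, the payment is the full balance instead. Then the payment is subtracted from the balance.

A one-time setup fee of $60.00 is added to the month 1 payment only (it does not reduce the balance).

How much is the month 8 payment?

Month 1: opening $215.32; interest $3.87 → $219.19; payment $32.87 (+ $60.00 fee); balance $186.32
Month 2: opening $186.32; interest $3.87 → $190.19; payment $28.52; balance $161.67
Month 3: opening $161.67; interest $3.87 → $165.54; payment $24.83; balance $140.71
Month 4: opening $140.71; interest $3.87 → $144.58; payment $21.68; balance $122.90
Month 5: opening $122.90; interest $3.87 → $126.77; payment $19.01; balance $107.76
Month 6: opening $107.76; interest $3.87 → $111.63; payment $16.74; balance $94.89
Month 7: opening $94.89; interest $3.87 → $98.76; payment $14.81; balance $83.95
Month 8: opening $83.95; interest $3.87 → $87.82; payment $13.17; balance $74.65

$13.17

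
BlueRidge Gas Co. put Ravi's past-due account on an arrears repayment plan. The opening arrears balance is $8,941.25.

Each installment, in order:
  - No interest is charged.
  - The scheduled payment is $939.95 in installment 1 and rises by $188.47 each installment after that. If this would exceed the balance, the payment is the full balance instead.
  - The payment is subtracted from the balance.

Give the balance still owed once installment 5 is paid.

# | Opening | Payment | End bal
1 | $8,941.25 | $939.95 | $8,001.30
2 | $8,001.30 | $1,128.42 | $6,872.88
3 | $6,872.88 | $1,316.89 | $5,555.99
4 | $5,555.99 | $1,505.36 | $4,050.63
5 | $4,050.63 | $1,693.83 | $2,356.80

$2,356.80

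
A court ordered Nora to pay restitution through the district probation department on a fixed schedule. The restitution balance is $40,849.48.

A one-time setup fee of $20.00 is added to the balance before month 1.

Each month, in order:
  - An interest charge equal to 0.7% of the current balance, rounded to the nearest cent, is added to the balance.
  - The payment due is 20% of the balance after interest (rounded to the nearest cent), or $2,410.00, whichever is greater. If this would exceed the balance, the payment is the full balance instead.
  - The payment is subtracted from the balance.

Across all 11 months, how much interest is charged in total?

Month 1: opening $40,869.48; interest $286.09 → $41,155.57; payment $8,231.11; balance $32,924.46
Month 2: opening $32,924.46; interest $230.47 → $33,154.93; payment $6,630.99; balance $26,523.94
Month 3: opening $26,523.94; interest $185.67 → $26,709.61; payment $5,341.92; balance $21,367.69
Month 4: opening $21,367.69; interest $149.57 → $21,517.26; payment $4,303.45; balance $17,213.81
Month 5: opening $17,213.81; interest $120.50 → $17,334.31; payment $3,466.86; balance $13,867.45
Month 6: opening $13,867.45; interest $97.07 → $13,964.52; payment $2,792.90; balance $11,171.62
Month 7: opening $11,171.62; interest $78.20 → $11,249.82; payment $2,410.00; balance $8,839.82
Month 8: opening $8,839.82; interest $61.88 → $8,901.70; payment $2,410.00; balance $6,491.70
Month 9: opening $6,491.70; interest $45.44 → $6,537.14; payment $2,410.00; balance $4,127.14
Month 10: opening $4,127.14; interest $28.89 → $4,156.03; payment $2,410.00; balance $1,746.03
Month 11: opening $1,746.03; interest $12.22 → $1,758.25; payment $1,758.25; balance $0.00
Total interest: $286.09 + $230.47 + $185.67 + $149.57 + $120.50 + $97.07 + $78.20 + $61.88 + $45.44 + $28.89 + $12.22 = $1,296.00

$1,296.00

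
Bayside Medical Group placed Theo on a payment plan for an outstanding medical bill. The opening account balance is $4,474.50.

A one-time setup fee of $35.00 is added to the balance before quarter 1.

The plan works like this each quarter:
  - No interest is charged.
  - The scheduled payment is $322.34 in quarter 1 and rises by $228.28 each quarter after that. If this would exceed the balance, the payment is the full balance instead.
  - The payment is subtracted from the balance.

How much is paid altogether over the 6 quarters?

Quarter 1: opening $4,509.50; payment $322.34; balance $4,187.16
Quarter 2: opening $4,187.16; payment $550.62; balance $3,636.54
Quarter 3: opening $3,636.54; payment $778.90; balance $2,857.64
Quarter 4: opening $2,857.64; payment $1,007.18; balance $1,850.46
Quarter 5: opening $1,850.46; payment $1,235.46; balance $615.00
Quarter 6: opening $615.00; payment $615.00; balance $0.00
Total paid: $4,509.50

$4,509.50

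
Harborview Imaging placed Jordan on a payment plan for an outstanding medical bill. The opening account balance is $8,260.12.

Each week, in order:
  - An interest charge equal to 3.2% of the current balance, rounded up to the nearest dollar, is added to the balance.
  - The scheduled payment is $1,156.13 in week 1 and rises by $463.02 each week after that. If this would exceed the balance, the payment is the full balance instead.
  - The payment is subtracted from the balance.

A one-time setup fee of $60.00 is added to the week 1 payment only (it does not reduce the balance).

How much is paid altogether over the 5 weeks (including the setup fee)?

Week 1: $8,260.12 +$265.00 interest = $8,525.12; pay $1,156.13 (+ $60.00 fee) → $7,368.99
Week 2: $7,368.99 +$236.00 interest = $7,604.99; pay $1,619.15 → $5,985.84
Week 3: $5,985.84 +$192.00 interest = $6,177.84; pay $2,082.17 → $4,095.67
Week 4: $4,095.67 +$132.00 interest = $4,227.67; pay $2,545.19 → $1,682.48
Week 5: $1,682.48 +$54.00 interest = $1,736.48; pay $1,736.48 → $0.00
Total paid: $9,199.12

$9,199.12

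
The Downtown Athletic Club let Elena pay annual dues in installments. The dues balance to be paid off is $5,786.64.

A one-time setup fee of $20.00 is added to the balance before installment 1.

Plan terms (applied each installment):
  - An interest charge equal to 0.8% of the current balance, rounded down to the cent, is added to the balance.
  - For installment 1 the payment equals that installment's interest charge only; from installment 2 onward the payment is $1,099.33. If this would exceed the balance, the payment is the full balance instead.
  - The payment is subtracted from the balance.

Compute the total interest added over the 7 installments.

$197.44

# | Opening | Interest | Payment | End bal
1 | $5,806.64 | $46.45 | $46.45 | $5,806.64
2 | $5,806.64 | $46.45 | $1,099.33 | $4,753.76
3 | $4,753.76 | $38.03 | $1,099.33 | $3,692.46
4 | $3,692.46 | $29.53 | $1,099.33 | $2,622.66
5 | $2,622.66 | $20.98 | $1,099.33 | $1,544.31
6 | $1,544.31 | $12.35 | $1,099.33 | $457.33
7 | $457.33 | $3.65 | $460.98 | $0.00
Total interest: $46.45 + $46.45 + $38.03 + $29.53 + $20.98 + $12.35 + $3.65 = $197.44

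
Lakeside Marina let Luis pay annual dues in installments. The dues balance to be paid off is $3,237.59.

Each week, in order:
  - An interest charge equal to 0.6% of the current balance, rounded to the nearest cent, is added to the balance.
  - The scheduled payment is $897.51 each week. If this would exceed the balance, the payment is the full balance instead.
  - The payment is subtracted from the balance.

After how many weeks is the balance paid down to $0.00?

# | Opening | Interest | Payment | End bal
1 | $3,237.59 | $19.43 | $897.51 | $2,359.51
2 | $2,359.51 | $14.16 | $897.51 | $1,476.16
3 | $1,476.16 | $8.86 | $897.51 | $587.51
4 | $587.51 | $3.53 | $591.04 | $0.00
Balance reaches $0.00 in week 4.

4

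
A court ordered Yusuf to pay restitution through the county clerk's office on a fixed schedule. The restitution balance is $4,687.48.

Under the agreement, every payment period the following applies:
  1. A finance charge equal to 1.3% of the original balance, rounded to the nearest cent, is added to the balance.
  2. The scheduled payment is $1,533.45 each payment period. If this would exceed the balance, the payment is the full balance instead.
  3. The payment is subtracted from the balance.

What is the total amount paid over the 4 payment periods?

Payment period 1: opening $4,687.48; interest $60.94 → $4,748.42; payment $1,533.45; balance $3,214.97
Payment period 2: opening $3,214.97; interest $60.94 → $3,275.91; payment $1,533.45; balance $1,742.46
Payment period 3: opening $1,742.46; interest $60.94 → $1,803.40; payment $1,533.45; balance $269.95
Payment period 4: opening $269.95; interest $60.94 → $330.89; payment $330.89; balance $0.00
Total paid: $4,931.24

$4,931.24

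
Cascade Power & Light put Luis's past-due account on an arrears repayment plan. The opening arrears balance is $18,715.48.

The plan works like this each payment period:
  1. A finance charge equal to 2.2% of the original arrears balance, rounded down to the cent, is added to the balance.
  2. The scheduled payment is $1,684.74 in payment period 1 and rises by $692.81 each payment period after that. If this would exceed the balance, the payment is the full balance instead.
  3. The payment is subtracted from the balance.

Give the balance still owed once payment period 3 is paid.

$12,818.05

Payment period 1: opening $18,715.48; interest $411.74 → $19,127.22; payment $1,684.74; balance $17,442.48
Payment period 2: opening $17,442.48; interest $411.74 → $17,854.22; payment $2,377.55; balance $15,476.67
Payment period 3: opening $15,476.67; interest $411.74 → $15,888.41; payment $3,070.36; balance $12,818.05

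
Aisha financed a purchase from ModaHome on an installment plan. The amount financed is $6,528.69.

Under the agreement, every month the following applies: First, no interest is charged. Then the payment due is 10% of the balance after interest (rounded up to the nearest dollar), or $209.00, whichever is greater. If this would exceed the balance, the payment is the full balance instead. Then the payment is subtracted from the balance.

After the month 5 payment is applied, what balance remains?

$3,853.69

Month 1: $6,528.69 − $653.00 → $5,875.69
Month 2: $5,875.69 − $588.00 → $5,287.69
Month 3: $5,287.69 − $529.00 → $4,758.69
Month 4: $4,758.69 − $476.00 → $4,282.69
Month 5: $4,282.69 − $429.00 → $3,853.69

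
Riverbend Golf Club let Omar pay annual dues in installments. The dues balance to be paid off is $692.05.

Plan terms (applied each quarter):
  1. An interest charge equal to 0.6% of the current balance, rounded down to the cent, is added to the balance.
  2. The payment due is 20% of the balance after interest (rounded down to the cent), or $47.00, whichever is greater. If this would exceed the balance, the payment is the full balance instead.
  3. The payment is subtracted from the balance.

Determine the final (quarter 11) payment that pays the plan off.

$2.88

# | Opening | Interest | Payment | End bal
1 | $692.05 | $4.15 | $139.24 | $556.96
2 | $556.96 | $3.34 | $112.06 | $448.24
3 | $448.24 | $2.68 | $90.18 | $360.74
4 | $360.74 | $2.16 | $72.58 | $290.32
5 | $290.32 | $1.74 | $58.41 | $233.65
6 | $233.65 | $1.40 | $47.01 | $188.04
7 | $188.04 | $1.12 | $47.00 | $142.16
8 | $142.16 | $0.85 | $47.00 | $96.01
9 | $96.01 | $0.57 | $47.00 | $49.58
10 | $49.58 | $0.29 | $47.00 | $2.87
11 | $2.87 | $0.01 | $2.88 | $0.00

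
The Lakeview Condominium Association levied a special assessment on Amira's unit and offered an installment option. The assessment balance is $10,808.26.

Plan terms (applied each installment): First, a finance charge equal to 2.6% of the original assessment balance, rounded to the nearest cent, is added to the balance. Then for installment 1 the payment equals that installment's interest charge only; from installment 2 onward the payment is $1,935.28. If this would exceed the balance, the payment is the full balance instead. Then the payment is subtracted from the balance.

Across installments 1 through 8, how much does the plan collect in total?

$13,056.34

Installment 1: opening $10,808.26; interest $281.01 → $11,089.27; payment $281.01; balance $10,808.26
Installment 2: opening $10,808.26; interest $281.01 → $11,089.27; payment $1,935.28; balance $9,153.99
Installment 3: opening $9,153.99; interest $281.01 → $9,435.00; payment $1,935.28; balance $7,499.72
Installment 4: opening $7,499.72; interest $281.01 → $7,780.73; payment $1,935.28; balance $5,845.45
Installment 5: opening $5,845.45; interest $281.01 → $6,126.46; payment $1,935.28; balance $4,191.18
Installment 6: opening $4,191.18; interest $281.01 → $4,472.19; payment $1,935.28; balance $2,536.91
Installment 7: opening $2,536.91; interest $281.01 → $2,817.92; payment $1,935.28; balance $882.64
Installment 8: opening $882.64; interest $281.01 → $1,163.65; payment $1,163.65; balance $0.00
Total paid: $13,056.34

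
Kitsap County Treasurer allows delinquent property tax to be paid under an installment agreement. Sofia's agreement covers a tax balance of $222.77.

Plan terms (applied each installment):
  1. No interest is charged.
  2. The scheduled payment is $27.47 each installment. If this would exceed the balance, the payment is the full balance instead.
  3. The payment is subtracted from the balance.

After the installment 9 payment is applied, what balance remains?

# | Opening | Payment | End bal
1 | $222.77 | $27.47 | $195.30
2 | $195.30 | $27.47 | $167.83
3 | $167.83 | $27.47 | $140.36
4 | $140.36 | $27.47 | $112.89
5 | $112.89 | $27.47 | $85.42
6 | $85.42 | $27.47 | $57.95
7 | $57.95 | $27.47 | $30.48
8 | $30.48 | $27.47 | $3.01
9 | $3.01 | $3.01 | $0.00

$0.00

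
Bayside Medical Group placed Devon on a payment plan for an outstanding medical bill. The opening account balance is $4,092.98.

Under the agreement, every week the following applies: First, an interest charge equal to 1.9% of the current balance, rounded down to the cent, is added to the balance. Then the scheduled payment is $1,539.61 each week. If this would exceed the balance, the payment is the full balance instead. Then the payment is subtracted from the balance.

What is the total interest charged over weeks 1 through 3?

$149.43

Week 1: $4,092.98 +$77.76 interest = $4,170.74; pay $1,539.61 → $2,631.13
Week 2: $2,631.13 +$49.99 interest = $2,681.12; pay $1,539.61 → $1,141.51
Week 3: $1,141.51 +$21.68 interest = $1,163.19; pay $1,163.19 → $0.00
Total interest: $77.76 + $49.99 + $21.68 = $149.43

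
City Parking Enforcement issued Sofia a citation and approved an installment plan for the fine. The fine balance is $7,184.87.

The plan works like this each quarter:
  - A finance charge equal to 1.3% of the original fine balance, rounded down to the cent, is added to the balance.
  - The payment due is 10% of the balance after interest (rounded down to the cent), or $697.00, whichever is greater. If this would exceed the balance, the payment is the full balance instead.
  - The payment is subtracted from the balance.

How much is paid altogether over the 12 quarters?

$8,305.67

Quarter 1: $7,184.87 +$93.40 interest = $7,278.27; pay $727.82 → $6,550.45
Quarter 2: $6,550.45 +$93.40 interest = $6,643.85; pay $697.00 → $5,946.85
Quarter 3: $5,946.85 +$93.40 interest = $6,040.25; pay $697.00 → $5,343.25
Quarter 4: $5,343.25 +$93.40 interest = $5,436.65; pay $697.00 → $4,739.65
Quarter 5: $4,739.65 +$93.40 interest = $4,833.05; pay $697.00 → $4,136.05
Quarter 6: $4,136.05 +$93.40 interest = $4,229.45; pay $697.00 → $3,532.45
Quarter 7: $3,532.45 +$93.40 interest = $3,625.85; pay $697.00 → $2,928.85
Quarter 8: $2,928.85 +$93.40 interest = $3,022.25; pay $697.00 → $2,325.25
Quarter 9: $2,325.25 +$93.40 interest = $2,418.65; pay $697.00 → $1,721.65
Quarter 10: $1,721.65 +$93.40 interest = $1,815.05; pay $697.00 → $1,118.05
Quarter 11: $1,118.05 +$93.40 interest = $1,211.45; pay $697.00 → $514.45
Quarter 12: $514.45 +$93.40 interest = $607.85; pay $607.85 → $0.00
Total paid: $8,305.67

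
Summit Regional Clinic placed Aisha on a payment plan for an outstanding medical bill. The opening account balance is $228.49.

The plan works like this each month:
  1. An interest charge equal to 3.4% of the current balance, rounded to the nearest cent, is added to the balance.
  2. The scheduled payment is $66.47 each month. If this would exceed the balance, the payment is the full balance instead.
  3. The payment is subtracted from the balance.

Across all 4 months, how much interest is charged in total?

$18.83

Month 1: opening $228.49; interest $7.77 → $236.26; payment $66.47; balance $169.79
Month 2: opening $169.79; interest $5.77 → $175.56; payment $66.47; balance $109.09
Month 3: opening $109.09; interest $3.71 → $112.80; payment $66.47; balance $46.33
Month 4: opening $46.33; interest $1.58 → $47.91; payment $47.91; balance $0.00
Total interest: $7.77 + $5.77 + $3.71 + $1.58 = $18.83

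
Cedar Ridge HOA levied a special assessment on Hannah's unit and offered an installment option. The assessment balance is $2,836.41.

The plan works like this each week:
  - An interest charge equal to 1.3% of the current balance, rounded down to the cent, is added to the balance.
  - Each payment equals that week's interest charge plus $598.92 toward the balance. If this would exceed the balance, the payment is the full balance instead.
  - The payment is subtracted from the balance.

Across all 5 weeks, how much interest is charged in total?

Week 1: opening $2,836.41; interest $36.87 → $2,873.28; payment $635.79; balance $2,237.49
Week 2: opening $2,237.49; interest $29.08 → $2,266.57; payment $628.00; balance $1,638.57
Week 3: opening $1,638.57; interest $21.30 → $1,659.87; payment $620.22; balance $1,039.65
Week 4: opening $1,039.65; interest $13.51 → $1,053.16; payment $612.43; balance $440.73
Week 5: opening $440.73; interest $5.72 → $446.45; payment $446.45; balance $0.00
Total interest: $36.87 + $29.08 + $21.30 + $13.51 + $5.72 = $106.48

$106.48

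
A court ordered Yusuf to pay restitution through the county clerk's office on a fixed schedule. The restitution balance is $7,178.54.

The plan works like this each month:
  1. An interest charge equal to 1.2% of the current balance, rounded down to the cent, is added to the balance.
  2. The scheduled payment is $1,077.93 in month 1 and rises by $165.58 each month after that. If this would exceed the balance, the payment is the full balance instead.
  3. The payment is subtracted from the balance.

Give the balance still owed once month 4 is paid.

Month 1: opening $7,178.54; interest $86.14 → $7,264.68; payment $1,077.93; balance $6,186.75
Month 2: opening $6,186.75; interest $74.24 → $6,260.99; payment $1,243.51; balance $5,017.48
Month 3: opening $5,017.48; interest $60.20 → $5,077.68; payment $1,409.09; balance $3,668.59
Month 4: opening $3,668.59; interest $44.02 → $3,712.61; payment $1,574.67; balance $2,137.94

$2,137.94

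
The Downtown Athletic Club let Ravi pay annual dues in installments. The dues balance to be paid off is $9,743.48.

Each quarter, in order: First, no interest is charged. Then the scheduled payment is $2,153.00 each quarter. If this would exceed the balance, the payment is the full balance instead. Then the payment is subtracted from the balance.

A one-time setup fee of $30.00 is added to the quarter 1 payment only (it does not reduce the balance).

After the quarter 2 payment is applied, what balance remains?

Quarter 1: opening $9,743.48; payment $2,153.00 (+ $30.00 fee); balance $7,590.48
Quarter 2: opening $7,590.48; payment $2,153.00; balance $5,437.48

$5,437.48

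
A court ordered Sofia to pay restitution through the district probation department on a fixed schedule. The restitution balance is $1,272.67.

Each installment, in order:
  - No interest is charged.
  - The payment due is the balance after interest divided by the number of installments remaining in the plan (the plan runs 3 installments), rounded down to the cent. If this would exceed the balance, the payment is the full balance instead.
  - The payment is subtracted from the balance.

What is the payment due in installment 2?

$424.22

Installment 1: opening $1,272.67; payment $424.22; balance $848.45
Installment 2: opening $848.45; payment $424.22; balance $424.23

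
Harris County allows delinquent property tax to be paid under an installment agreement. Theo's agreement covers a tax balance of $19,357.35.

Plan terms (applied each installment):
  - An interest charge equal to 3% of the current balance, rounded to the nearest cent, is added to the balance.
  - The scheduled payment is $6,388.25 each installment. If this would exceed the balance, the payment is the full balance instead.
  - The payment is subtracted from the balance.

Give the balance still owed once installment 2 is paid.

Installment 1: $19,357.35 +$580.72 interest = $19,938.07; pay $6,388.25 → $13,549.82
Installment 2: $13,549.82 +$406.49 interest = $13,956.31; pay $6,388.25 → $7,568.06

$7,568.06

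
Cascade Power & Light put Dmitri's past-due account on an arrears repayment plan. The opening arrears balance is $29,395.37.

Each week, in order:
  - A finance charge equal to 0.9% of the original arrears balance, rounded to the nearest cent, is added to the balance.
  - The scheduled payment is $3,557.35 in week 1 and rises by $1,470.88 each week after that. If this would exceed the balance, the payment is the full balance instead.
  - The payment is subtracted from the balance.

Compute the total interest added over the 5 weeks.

Week 1: opening $29,395.37; interest $264.56 → $29,659.93; payment $3,557.35; balance $26,102.58
Week 2: opening $26,102.58; interest $264.56 → $26,367.14; payment $5,028.23; balance $21,338.91
Week 3: opening $21,338.91; interest $264.56 → $21,603.47; payment $6,499.11; balance $15,104.36
Week 4: opening $15,104.36; interest $264.56 → $15,368.92; payment $7,969.99; balance $7,398.93
Week 5: opening $7,398.93; interest $264.56 → $7,663.49; payment $7,663.49; balance $0.00
Total interest: $264.56 + $264.56 + $264.56 + $264.56 + $264.56 = $1,322.80

$1,322.80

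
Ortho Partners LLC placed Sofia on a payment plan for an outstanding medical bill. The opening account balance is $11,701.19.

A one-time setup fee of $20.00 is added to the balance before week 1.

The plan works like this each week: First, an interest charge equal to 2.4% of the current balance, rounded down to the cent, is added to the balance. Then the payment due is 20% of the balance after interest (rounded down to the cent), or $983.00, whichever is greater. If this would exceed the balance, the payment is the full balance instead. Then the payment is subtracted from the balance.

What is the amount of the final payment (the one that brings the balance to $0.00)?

$695.12

# | Opening | Interest | Payment | End bal
1 | $11,721.19 | $281.30 | $2,400.49 | $9,602.00
2 | $9,602.00 | $230.44 | $1,966.48 | $7,865.96
3 | $7,865.96 | $188.78 | $1,610.94 | $6,443.80
4 | $6,443.80 | $154.65 | $1,319.69 | $5,278.76
5 | $5,278.76 | $126.69 | $1,081.09 | $4,324.36
6 | $4,324.36 | $103.78 | $983.00 | $3,445.14
7 | $3,445.14 | $82.68 | $983.00 | $2,544.82
8 | $2,544.82 | $61.07 | $983.00 | $1,622.89
9 | $1,622.89 | $38.94 | $983.00 | $678.83
10 | $678.83 | $16.29 | $695.12 | $0.00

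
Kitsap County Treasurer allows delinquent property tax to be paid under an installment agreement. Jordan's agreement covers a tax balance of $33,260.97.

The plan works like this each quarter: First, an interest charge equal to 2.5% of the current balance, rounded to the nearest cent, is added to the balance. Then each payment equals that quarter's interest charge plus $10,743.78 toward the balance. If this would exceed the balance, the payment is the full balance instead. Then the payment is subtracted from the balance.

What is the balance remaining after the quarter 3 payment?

# | Opening | Interest | Payment | End bal
1 | $33,260.97 | $831.52 | $11,575.30 | $22,517.19
2 | $22,517.19 | $562.93 | $11,306.71 | $11,773.41
3 | $11,773.41 | $294.34 | $11,038.12 | $1,029.63

$1,029.63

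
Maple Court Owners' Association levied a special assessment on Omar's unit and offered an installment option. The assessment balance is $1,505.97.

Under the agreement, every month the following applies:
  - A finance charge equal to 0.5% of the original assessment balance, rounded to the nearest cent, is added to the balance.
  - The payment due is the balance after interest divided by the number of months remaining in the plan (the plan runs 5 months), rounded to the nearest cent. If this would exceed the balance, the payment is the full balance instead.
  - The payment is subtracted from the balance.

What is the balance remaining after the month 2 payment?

$913.75

Month 1: $1,505.97 +$7.53 interest = $1,513.50; pay $302.70 → $1,210.80
Month 2: $1,210.80 +$7.53 interest = $1,218.33; pay $304.58 → $913.75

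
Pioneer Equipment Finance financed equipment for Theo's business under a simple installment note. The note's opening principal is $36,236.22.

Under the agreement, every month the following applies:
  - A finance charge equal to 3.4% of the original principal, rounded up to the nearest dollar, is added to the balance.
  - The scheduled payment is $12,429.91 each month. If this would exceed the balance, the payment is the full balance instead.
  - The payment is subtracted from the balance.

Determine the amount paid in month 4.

Month 1: $36,236.22 +$1,233.00 interest = $37,469.22; pay $12,429.91 → $25,039.31
Month 2: $25,039.31 +$1,233.00 interest = $26,272.31; pay $12,429.91 → $13,842.40
Month 3: $13,842.40 +$1,233.00 interest = $15,075.40; pay $12,429.91 → $2,645.49
Month 4: $2,645.49 +$1,233.00 interest = $3,878.49; pay $3,878.49 → $0.00

$3,878.49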